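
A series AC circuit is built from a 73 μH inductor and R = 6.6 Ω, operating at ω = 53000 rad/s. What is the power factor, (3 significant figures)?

0.863

X_L = ωL = 3.87 Ω
Z = 6.60 + j3.87 Ω
|Z| = √(6.60² + 3.87²) = 7.65 Ω
∠Z = arctan(3.87/6.60) = 30.4°
cos φ = cos(30.4°) = 0.863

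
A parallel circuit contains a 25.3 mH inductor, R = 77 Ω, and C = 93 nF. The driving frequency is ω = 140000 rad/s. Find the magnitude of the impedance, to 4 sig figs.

54.97 Ω

X_L = ωL = 3542 Ω
X_C = 1/(ωC) = 76.80 Ω
Parallel: admittances add. Y = 1/R + 1/(jωL) + jωC
Y = (0.01299 + j0.01274) S
|Y| = 0.01819 S → |Z| = 1/|Y| = 54.97 Ω, ∠Z = −∠Y = -44.44°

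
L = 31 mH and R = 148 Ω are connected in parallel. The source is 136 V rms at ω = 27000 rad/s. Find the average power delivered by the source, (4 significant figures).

X_L = ωL = 837.0 Ω
Parallel: admittances add. Y = 1/R + 1/(jωL)
Y = (0.006757 − j0.001195) S
|Y| = 0.006862 S → |Z| = 1/|Y| = 145.7 Ω, ∠Z = −∠Y = 10.03°
I = V/|Z| = 933.2 mA
P = VI cos φ = 136 × 0.9332 × cos(10.03°) = 125.0 W

125.0 W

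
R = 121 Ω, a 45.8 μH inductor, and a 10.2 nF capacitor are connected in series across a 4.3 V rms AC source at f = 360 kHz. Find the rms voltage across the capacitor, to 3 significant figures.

ω = 2πf = 2.262e+06 rad/s
X_L = ωL = 104 Ω
X_C = 1/(ωC) = 43.3 Ω
Net reactance X = X_L − X_C = 60.3 Ω
Z = 121 + j60.3 Ω
|Z| = √(121² + 60.3²) = 135 Ω
I = V/|Z| = 31.8 mA
V_C = I·|Z_C| = 0.0318 × 43.3 = 1.38 V

1.38 V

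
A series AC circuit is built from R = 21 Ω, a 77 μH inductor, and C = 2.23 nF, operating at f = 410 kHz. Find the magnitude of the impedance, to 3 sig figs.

32.1 Ω

ω = 2πf = 2.576e+06 rad/s
X_L = ωL = 198 Ω
X_C = 1/(ωC) = 174 Ω
Net reactance X = X_L − X_C = 24.3 Ω
Z = 21.0 + j24.3 Ω
|Z| = √(21.0² + 24.3²) = 32.1 Ω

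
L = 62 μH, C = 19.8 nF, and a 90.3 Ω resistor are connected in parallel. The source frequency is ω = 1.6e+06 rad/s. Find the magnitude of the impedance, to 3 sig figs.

X_L = ωL = 99.2 Ω
X_C = 1/(ωC) = 31.6 Ω
Parallel: admittances add. Y = 1/R + 1/(jωL) + jωC
Y = (0.0111 + j0.0216) S
|Y| = 0.0243 S → |Z| = 1/|Y| = 41.2 Ω, ∠Z = −∠Y = -62.9°

41.2 Ω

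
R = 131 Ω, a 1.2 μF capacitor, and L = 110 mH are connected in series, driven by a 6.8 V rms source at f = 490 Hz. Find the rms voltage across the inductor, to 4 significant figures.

ω = 2πf = 3079 rad/s
X_L = ωL = 338.7 Ω
X_C = 1/(ωC) = 270.7 Ω
Net reactance X = X_L − X_C = 67.99 Ω
Z = 131.0 + j67.99 Ω
|Z| = √(131.0² + 67.99²) = 147.6 Ω
I = V/|Z| = 46.07 mA
V_L = I·|Z_L| = 0.04607 × 338.7 = 15.60 V

15.60 V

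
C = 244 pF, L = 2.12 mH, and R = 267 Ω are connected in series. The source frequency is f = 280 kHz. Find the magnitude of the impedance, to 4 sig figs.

ω = 2πf = 1.759e+06 rad/s
X_L = ωL = 3730 Ω
X_C = 1/(ωC) = 2330 Ω
Net reactance X = X_L − X_C = 1400 Ω
Z = 267.0 + j1400 Ω
|Z| = √(267.0² + 1400²) = 1425 Ω

1425 Ω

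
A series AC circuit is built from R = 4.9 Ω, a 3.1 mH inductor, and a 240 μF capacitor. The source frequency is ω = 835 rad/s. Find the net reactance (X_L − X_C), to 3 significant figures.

-2.40 Ω

X_L = ωL = 2.59 Ω
X_C = 1/(ωC) = 4.99 Ω
X = 2.59 − 4.99 = -2.40 Ω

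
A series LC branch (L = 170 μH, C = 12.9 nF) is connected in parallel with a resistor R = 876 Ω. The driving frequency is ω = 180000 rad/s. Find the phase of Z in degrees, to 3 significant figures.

X_L = ωL = 30.6 Ω
X_C = 1/(ωC) = 431 Ω
Branch 1: Z₁ = R = 876 Ω
Branch 2 (series LC): Z₂ = j(X_L − X_C) = −j400 Ω
Parallel: Z = Z₁Z₂/(Z₁+Z₂), |Z| = 364 Ω, ∠Z = -65.5°

-65.5°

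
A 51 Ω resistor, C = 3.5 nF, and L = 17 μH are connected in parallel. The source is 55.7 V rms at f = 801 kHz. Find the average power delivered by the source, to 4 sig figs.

60.83 W

ω = 2πf = 5.033e+06 rad/s
X_L = ωL = 85.56 Ω
X_C = 1/(ωC) = 56.77 Ω
Parallel: admittances add. Y = 1/R + 1/(jωL) + jωC
Y = (0.01961 + j0.005927) S
|Y| = 0.02048 S → |Z| = 1/|Y| = 48.82 Ω, ∠Z = −∠Y = -16.82°
I = V/|Z| = 1.141 A
P = VI cos φ = 55.7 × 1.141 × cos(-16.82°) = 60.83 W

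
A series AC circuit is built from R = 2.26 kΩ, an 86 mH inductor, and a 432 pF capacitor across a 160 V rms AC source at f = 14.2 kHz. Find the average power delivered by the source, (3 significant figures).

ω = 2πf = 89220 rad/s
X_L = ωL = 7670 Ω
X_C = 1/(ωC) = 25900 Ω
Net reactance X = X_L − X_C = -18300 Ω
Z = 2260 − j18300 Ω
|Z| = √(2260² + 18300²) = 18400 Ω
∠Z = arctan(-18300/2260) = -82.9°
I = V/|Z| = 8.69 mA
P = VI cos φ = 160 × 0.00869 × cos(-82.9°) = 171 mW

171 mW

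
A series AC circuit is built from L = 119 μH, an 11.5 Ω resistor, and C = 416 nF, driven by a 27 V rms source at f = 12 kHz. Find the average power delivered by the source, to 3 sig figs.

ω = 2πf = 75400 rad/s
X_L = ωL = 8.97 Ω
X_C = 1/(ωC) = 31.9 Ω
Net reactance X = X_L − X_C = -22.9 Ω
Z = 11.5 − j22.9 Ω
|Z| = √(11.5² + 22.9²) = 25.6 Ω
∠Z = arctan(-22.9/11.5) = -63.3°
I = V/|Z| = 1.05 A
P = VI cos φ = 27 × 1.05 × cos(-63.3°) = 12.8 W

12.8 W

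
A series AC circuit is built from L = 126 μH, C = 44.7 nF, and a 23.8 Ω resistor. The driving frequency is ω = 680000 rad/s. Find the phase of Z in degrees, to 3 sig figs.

65.7°

X_L = ωL = 85.7 Ω
X_C = 1/(ωC) = 32.9 Ω
Net reactance X = X_L − X_C = 52.8 Ω
Z = 23.8 + j52.8 Ω
|Z| = √(23.8² + 52.8²) = 57.9 Ω
∠Z = arctan(52.8/23.8) = 65.7°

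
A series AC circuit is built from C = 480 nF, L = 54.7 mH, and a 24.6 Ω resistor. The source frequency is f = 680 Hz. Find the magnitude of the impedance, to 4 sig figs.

255.1 Ω

ω = 2πf = 4273 rad/s
X_L = ωL = 233.7 Ω
X_C = 1/(ωC) = 487.6 Ω
Net reactance X = X_L − X_C = -253.9 Ω
Z = 24.60 − j253.9 Ω
|Z| = √(24.60² + 253.9²) = 255.1 Ω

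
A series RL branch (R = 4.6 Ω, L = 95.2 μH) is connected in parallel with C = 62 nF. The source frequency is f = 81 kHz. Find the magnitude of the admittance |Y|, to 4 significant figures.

ω = 2πf = 508900 rad/s
X_L = ωL = 48.45 Ω
X_C = 1/(ωC) = 31.69 Ω
Branch 1 (R+jX_L): Z₁ = 4.600 + j48.45 Ω, |Z₁| = 48.67 Ω
Branch 2 (−jX_C): Z₂ = −j31.69 Ω
Parallel: Z = Z₁Z₂/(Z₁+Z₂), |Z| = 88.75 Ω, ∠Z = -80.08°
|Y| = 1/|Z| = 11.27 mS

11.27 mS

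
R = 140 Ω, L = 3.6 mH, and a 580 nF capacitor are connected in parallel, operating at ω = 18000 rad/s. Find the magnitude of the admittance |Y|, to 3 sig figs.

8.71 mS

X_L = ωL = 64.8 Ω
X_C = 1/(ωC) = 95.8 Ω
Parallel: admittances add. Y = 1/R + 1/(jωL) + jωC
Y = (0.00714 − j0.00499) S
|Y| = 0.00871 S → |Z| = 1/|Y| = 115 Ω, ∠Z = −∠Y = 34.9°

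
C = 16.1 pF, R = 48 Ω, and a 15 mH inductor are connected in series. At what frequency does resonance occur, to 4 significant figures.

ω₀ = 1/√(LC) = 1/√(0.015 × 1.61e-11) = 2.035e+06 rad/s
f₀ = ω₀/(2π) = 323.9 kHz

323.9 kHz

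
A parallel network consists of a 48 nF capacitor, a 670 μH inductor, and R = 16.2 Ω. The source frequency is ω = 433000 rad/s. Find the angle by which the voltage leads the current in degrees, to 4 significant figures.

X_L = ωL = 290.1 Ω
X_C = 1/(ωC) = 48.11 Ω
Parallel: admittances add. Y = 1/R + 1/(jωL) + jωC
Y = (0.06173 + j0.01734) S
|Y| = 0.06412 S → |Z| = 1/|Y| = 15.60 Ω, ∠Z = −∠Y = -15.69°

-15.69°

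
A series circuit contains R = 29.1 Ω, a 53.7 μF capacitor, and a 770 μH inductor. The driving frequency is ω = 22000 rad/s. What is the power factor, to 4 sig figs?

X_L = ωL = 16.94 Ω
X_C = 1/(ωC) = 0.8465 Ω
Net reactance X = X_L − X_C = 16.09 Ω
Z = 29.10 + j16.09 Ω
|Z| = √(29.10² + 16.09²) = 33.25 Ω
∠Z = arctan(16.09/29.10) = 28.94°
cos φ = cos(28.94°) = 0.8751

0.8751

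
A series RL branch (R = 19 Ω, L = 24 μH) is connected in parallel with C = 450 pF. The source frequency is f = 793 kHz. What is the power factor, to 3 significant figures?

ω = 2πf = 4.983e+06 rad/s
X_L = ωL = 120 Ω
X_C = 1/(ωC) = 446 Ω
Branch 1 (R+jX_L): Z₁ = 19.0 + j120 Ω, |Z₁| = 121 Ω
Branch 2 (−jX_C): Z₂ = −j446 Ω
Parallel: Z = Z₁Z₂/(Z₁+Z₂), |Z| = 165 Ω, ∠Z = 77.6°
cos φ = cos(77.6°) = 0.214

0.214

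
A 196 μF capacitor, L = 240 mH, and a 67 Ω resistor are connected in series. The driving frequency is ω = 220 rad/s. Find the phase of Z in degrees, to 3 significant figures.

X_L = ωL = 52.8 Ω
X_C = 1/(ωC) = 23.2 Ω
Net reactance X = X_L − X_C = 29.6 Ω
Z = 67.0 + j29.6 Ω
|Z| = √(67.0² + 29.6²) = 73.3 Ω
∠Z = arctan(29.6/67.0) = 23.8°

23.8°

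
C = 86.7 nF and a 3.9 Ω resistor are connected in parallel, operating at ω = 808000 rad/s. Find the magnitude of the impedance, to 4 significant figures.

3.762 Ω

X_C = 1/(ωC) = 14.27 Ω
Parallel: admittances add. Y = 1/R + jωC
Y = (0.2564 + j0.07005) S
|Y| = 0.2658 S → |Z| = 1/|Y| = 3.762 Ω, ∠Z = −∠Y = -15.28°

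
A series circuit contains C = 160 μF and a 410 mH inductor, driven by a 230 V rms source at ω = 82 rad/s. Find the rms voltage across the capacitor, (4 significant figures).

411.5 V

X_L = ωL = 33.62 Ω
X_C = 1/(ωC) = 76.22 Ω
Net reactance X = X_L − X_C = -42.60 Ω
Z = − j42.60 Ω
|Z| = √(0² + 42.60²) = 42.60 Ω
I = V/|Z| = 5.399 A
V_C = I·|Z_C| = 5.399 × 76.22 = 411.5 V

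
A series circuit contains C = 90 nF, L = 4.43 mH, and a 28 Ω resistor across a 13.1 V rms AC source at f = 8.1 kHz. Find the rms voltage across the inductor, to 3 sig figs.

ω = 2πf = 50890 rad/s
X_L = ωL = 225 Ω
X_C = 1/(ωC) = 218 Ω
Net reactance X = X_L − X_C = 7.14 Ω
Z = 28.0 + j7.14 Ω
|Z| = √(28.0² + 7.14²) = 28.9 Ω
I = V/|Z| = 453 mA
V_L = I·|Z_L| = 0.453 × 225 = 102 V

102 V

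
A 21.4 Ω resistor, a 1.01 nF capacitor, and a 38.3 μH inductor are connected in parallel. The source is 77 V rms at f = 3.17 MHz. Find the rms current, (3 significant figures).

ω = 2πf = 1.992e+07 rad/s
X_L = ωL = 763 Ω
X_C = 1/(ωC) = 49.7 Ω
Parallel: admittances add. Y = 1/R + 1/(jωL) + jωC
Y = (0.0467 + j0.0188) S
|Y| = 0.0504 S → |Z| = 1/|Y| = 19.9 Ω, ∠Z = −∠Y = -21.9°
I = V/|Z| = 77/19.9 = 3.88 A

3.88 A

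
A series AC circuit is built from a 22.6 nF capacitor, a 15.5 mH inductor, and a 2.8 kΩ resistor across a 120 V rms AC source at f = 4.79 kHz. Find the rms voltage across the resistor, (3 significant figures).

ω = 2πf = 30100 rad/s
X_L = ωL = 466 Ω
X_C = 1/(ωC) = 1470 Ω
Net reactance X = X_L − X_C = -1000 Ω
Z = 2800 − j1000 Ω
|Z| = √(2800² + 1000²) = 2970 Ω
I = V/|Z| = 40.3 mA
V_R = I·|Z_R| = 0.0403 × 2800 = 113 V

113 V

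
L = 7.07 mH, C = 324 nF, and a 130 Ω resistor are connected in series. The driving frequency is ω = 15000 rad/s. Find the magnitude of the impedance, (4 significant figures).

X_L = ωL = 106.0 Ω
X_C = 1/(ωC) = 205.8 Ω
Net reactance X = X_L − X_C = -99.71 Ω
Z = 130.0 − j99.71 Ω
|Z| = √(130.0² + 99.71²) = 163.8 Ω

163.8 Ω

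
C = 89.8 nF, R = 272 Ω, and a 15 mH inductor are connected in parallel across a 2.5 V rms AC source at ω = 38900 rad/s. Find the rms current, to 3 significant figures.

10.2 mA

X_L = ωL = 584 Ω
X_C = 1/(ωC) = 286 Ω
Parallel: admittances add. Y = 1/R + 1/(jωL) + jωC
Y = (0.00368 + j0.00178) S
|Y| = 0.00408 S → |Z| = 1/|Y| = 245 Ω, ∠Z = −∠Y = -25.8°
I = V/|Z| = 2.5/245 = 10.2 mA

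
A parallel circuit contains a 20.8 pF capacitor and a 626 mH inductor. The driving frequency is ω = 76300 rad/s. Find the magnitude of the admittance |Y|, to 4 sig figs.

19.35 μS

X_L = ωL = 47760 Ω
X_C = 1/(ωC) = 630100 Ω
Parallel: admittances add. Y = 1/(jωL) + jωC
Y = (0 − j1.935e-05) S
|Y| = 1.935e-05 S → |Z| = 1/|Y| = 51680 Ω, ∠Z = −∠Y = 90.00°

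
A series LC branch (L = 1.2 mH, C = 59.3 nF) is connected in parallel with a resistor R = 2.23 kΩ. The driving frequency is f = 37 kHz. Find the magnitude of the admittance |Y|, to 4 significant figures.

ω = 2πf = 232500 rad/s
X_L = ωL = 279.0 Ω
X_C = 1/(ωC) = 72.54 Ω
Branch 1: Z₁ = R = 2230 Ω
Branch 2 (series LC): Z₂ = j(X_L − X_C) = j206.4 Ω
Parallel: Z = Z₁Z₂/(Z₁+Z₂), |Z| = 205.6 Ω, ∠Z = 84.71°
|Y| = 1/|Z| = 4.865 mS

4.865 mS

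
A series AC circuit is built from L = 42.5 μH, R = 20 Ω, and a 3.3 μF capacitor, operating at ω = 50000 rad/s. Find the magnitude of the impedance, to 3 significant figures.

X_L = ωL = 2.12 Ω
X_C = 1/(ωC) = 6.06 Ω
Net reactance X = X_L − X_C = -3.94 Ω
Z = 20.0 − j3.94 Ω
|Z| = √(20.0² + 3.94²) = 20.4 Ω

20.4 Ω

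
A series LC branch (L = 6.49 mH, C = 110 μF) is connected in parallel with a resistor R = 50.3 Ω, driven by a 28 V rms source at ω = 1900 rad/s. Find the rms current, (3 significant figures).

3.75 A

X_L = ωL = 12.3 Ω
X_C = 1/(ωC) = 4.78 Ω
Branch 1: Z₁ = R = 50.3 Ω
Branch 2 (series LC): Z₂ = j(X_L − X_C) = j7.55 Ω
Parallel: Z = Z₁Z₂/(Z₁+Z₂), |Z| = 7.46 Ω, ∠Z = 81.5°
I = V/|Z| = 28/7.46 = 3.75 A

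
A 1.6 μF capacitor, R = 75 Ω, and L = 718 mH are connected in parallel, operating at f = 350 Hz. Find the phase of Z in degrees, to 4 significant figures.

ω = 2πf = 2199 rad/s
X_L = ωL = 1579 Ω
X_C = 1/(ωC) = 284.2 Ω
Parallel: admittances add. Y = 1/R + 1/(jωL) + jωC
Y = (0.01333 + j0.002885) S
|Y| = 0.01364 S → |Z| = 1/|Y| = 73.30 Ω, ∠Z = −∠Y = -12.21°

-12.21°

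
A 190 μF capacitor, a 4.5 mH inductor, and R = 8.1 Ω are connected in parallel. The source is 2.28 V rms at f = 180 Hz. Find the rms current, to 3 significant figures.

285 mA

ω = 2πf = 1131 rad/s
X_L = ωL = 5.09 Ω
X_C = 1/(ωC) = 4.65 Ω
Parallel: admittances add. Y = 1/R + 1/(jωL) + jωC
Y = (0.123 + j0.0184) S
|Y| = 0.125 S → |Z| = 1/|Y| = 8.01 Ω, ∠Z = −∠Y = -8.48°
I = V/|Z| = 2.28/8.01 = 285 mA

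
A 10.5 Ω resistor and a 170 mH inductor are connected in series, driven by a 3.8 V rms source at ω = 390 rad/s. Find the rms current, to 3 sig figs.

X_L = ωL = 66.3 Ω
Z = 10.5 + j66.3 Ω
|Z| = √(10.5² + 66.3²) = 67.1 Ω
I = V/|Z| = 3.8/67.1 = 56.6 mA

56.6 mA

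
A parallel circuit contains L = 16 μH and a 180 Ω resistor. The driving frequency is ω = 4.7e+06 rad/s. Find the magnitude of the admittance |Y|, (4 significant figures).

14.41 mS

X_L = ωL = 75.20 Ω
Parallel: admittances add. Y = 1/R + 1/(jωL)
Y = (0.005556 − j0.01330) S
|Y| = 0.01441 S → |Z| = 1/|Y| = 69.39 Ω, ∠Z = −∠Y = 67.33°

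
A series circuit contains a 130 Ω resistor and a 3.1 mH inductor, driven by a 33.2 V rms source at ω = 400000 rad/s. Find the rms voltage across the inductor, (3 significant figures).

X_L = ωL = 1240 Ω
Z = 130 + j1240 Ω
|Z| = √(130² + 1240²) = 1250 Ω
I = V/|Z| = 26.6 mA
V_L = I·|Z_L| = 0.0266 × 1240 = 33.0 V

33.0 V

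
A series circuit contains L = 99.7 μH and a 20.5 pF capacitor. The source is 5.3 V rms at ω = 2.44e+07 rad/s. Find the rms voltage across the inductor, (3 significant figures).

29.7 V

X_L = ωL = 2430 Ω
X_C = 1/(ωC) = 2000 Ω
Net reactance X = X_L − X_C = 433 Ω
Z = j433 Ω
|Z| = √(0² + 433²) = 433 Ω
I = V/|Z| = 12.2 mA
V_L = I·|Z_L| = 0.0122 × 2430 = 29.7 V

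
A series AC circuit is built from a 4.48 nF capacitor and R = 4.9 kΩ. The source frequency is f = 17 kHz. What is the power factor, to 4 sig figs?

0.9198

ω = 2πf = 106800 rad/s
X_C = 1/(ωC) = 2090 Ω
Z = 4900 − j2090 Ω
|Z| = √(4900² + 2090²) = 5327 Ω
∠Z = arctan(-2090/4900) = -23.10°
cos φ = cos(-23.10°) = 0.9198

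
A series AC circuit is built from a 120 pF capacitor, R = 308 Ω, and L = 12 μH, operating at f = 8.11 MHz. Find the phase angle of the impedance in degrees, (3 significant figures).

55.5°

ω = 2πf = 5.096e+07 rad/s
X_L = ωL = 611 Ω
X_C = 1/(ωC) = 164 Ω
Net reactance X = X_L − X_C = 448 Ω
Z = 308 + j448 Ω
|Z| = √(308² + 448²) = 544 Ω
∠Z = arctan(448/308) = 55.5°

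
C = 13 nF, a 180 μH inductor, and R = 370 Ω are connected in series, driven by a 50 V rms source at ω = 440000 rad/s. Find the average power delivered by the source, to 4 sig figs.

X_L = ωL = 79.20 Ω
X_C = 1/(ωC) = 174.8 Ω
Net reactance X = X_L − X_C = -95.63 Ω
Z = 370.0 − j95.63 Ω
|Z| = √(370.0² + 95.63²) = 382.2 Ω
∠Z = arctan(-95.63/370.0) = -14.49°
I = V/|Z| = 130.8 mA
P = VI cos φ = 50 × 0.1308 × cos(-14.49°) = 6.334 W

6.334 W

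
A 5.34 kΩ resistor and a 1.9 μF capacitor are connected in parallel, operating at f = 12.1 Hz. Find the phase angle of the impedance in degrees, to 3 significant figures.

ω = 2πf = 76.03 rad/s
X_C = 1/(ωC) = 6920 Ω
Parallel: admittances add. Y = 1/R + jωC
Y = (0.000187 + j0.000144) S
|Y| = 0.000237 S → |Z| = 1/|Y| = 4230 Ω, ∠Z = −∠Y = -37.6°

-37.6°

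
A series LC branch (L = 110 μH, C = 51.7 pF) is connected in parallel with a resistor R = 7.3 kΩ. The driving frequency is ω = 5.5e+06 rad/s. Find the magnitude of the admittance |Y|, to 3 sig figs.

370 μS

X_L = ωL = 605 Ω
X_C = 1/(ωC) = 3520 Ω
Branch 1: Z₁ = R = 7300 Ω
Branch 2 (series LC): Z₂ = j(X_L − X_C) = −j2910 Ω
Parallel: Z = Z₁Z₂/(Z₁+Z₂), |Z| = 2700 Ω, ∠Z = -68.3°
|Y| = 1/|Z| = 370 μS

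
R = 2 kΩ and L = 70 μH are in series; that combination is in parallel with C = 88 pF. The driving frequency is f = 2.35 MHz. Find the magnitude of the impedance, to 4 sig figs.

ω = 2πf = 1.477e+07 rad/s
X_L = ωL = 1034 Ω
X_C = 1/(ωC) = 769.6 Ω
Branch 1 (R+jX_L): Z₁ = 2000 + j1034 Ω, |Z₁| = 2251 Ω
Branch 2 (−jX_C): Z₂ = −j769.6 Ω
Parallel: Z = Z₁Z₂/(Z₁+Z₂), |Z| = 858.9 Ω, ∠Z = -70.19°

858.9 Ω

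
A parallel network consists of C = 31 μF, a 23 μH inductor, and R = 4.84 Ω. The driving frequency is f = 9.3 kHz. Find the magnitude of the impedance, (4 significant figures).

ω = 2πf = 58430 rad/s
X_L = ωL = 1.344 Ω
X_C = 1/(ωC) = 0.5520 Ω
Parallel: admittances add. Y = 1/R + 1/(jωL) + jωC
Y = (0.2066 + j1.067) S
|Y| = 1.087 S → |Z| = 1/|Y| = 0.9198 Ω, ∠Z = −∠Y = -79.04°

0.9198 Ω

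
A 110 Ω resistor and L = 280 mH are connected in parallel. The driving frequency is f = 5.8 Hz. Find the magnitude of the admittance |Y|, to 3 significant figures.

ω = 2πf = 36.44 rad/s
X_L = ωL = 10.2 Ω
Parallel: admittances add. Y = 1/R + 1/(jωL)
Y = (0.00909 − j0.0980) S
|Y| = 0.0984 S → |Z| = 1/|Y| = 10.2 Ω, ∠Z = −∠Y = 84.7°

98.4 mS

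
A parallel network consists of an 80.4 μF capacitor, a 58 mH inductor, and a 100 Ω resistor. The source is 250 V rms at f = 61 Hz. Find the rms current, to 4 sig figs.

ω = 2πf = 383.3 rad/s
X_L = ωL = 22.23 Ω
X_C = 1/(ωC) = 32.45 Ω
Parallel: admittances add. Y = 1/R + 1/(jωL) + jωC
Y = (0.01000 − j0.01417) S
|Y| = 0.01734 S → |Z| = 1/|Y| = 57.66 Ω, ∠Z = −∠Y = 54.79°
I = V/|Z| = 250/57.66 = 4.336 A

4.336 A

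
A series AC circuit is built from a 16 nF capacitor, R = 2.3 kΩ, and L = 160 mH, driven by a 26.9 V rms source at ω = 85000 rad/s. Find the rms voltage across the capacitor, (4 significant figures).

1.513 V

X_L = ωL = 13600 Ω
X_C = 1/(ωC) = 735.3 Ω
Net reactance X = X_L − X_C = 12860 Ω
Z = 2300 + j12860 Ω
|Z| = √(2300² + 12860²) = 13070 Ω
I = V/|Z| = 2.058 mA
V_C = I·|Z_C| = 0.002058 × 735.3 = 1.513 V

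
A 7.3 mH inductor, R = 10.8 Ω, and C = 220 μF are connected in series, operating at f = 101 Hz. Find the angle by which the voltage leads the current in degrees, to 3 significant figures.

ω = 2πf = 634.6 rad/s
X_L = ωL = 4.63 Ω
X_C = 1/(ωC) = 7.16 Ω
Net reactance X = X_L − X_C = -2.53 Ω
Z = 10.8 − j2.53 Ω
|Z| = √(10.8² + 2.53²) = 11.1 Ω
∠Z = arctan(-2.53/10.8) = -13.2°

-13.2°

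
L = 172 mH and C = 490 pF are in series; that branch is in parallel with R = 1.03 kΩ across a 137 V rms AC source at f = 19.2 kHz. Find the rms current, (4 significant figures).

137.7 mA

ω = 2πf = 120600 rad/s
X_L = ωL = 20750 Ω
X_C = 1/(ωC) = 16920 Ω
Branch 1: Z₁ = R = 1030 Ω
Branch 2 (series LC): Z₂ = j(X_L − X_C) = j3833 Ω
Parallel: Z = Z₁Z₂/(Z₁+Z₂), |Z| = 994.7 Ω, ∠Z = 15.04°
I = V/|Z| = 137/994.7 = 137.7 mA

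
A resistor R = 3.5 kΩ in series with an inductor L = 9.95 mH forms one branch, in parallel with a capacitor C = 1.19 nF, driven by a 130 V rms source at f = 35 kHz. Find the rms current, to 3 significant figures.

ω = 2πf = 219900 rad/s
X_L = ωL = 2190 Ω
X_C = 1/(ωC) = 3820 Ω
Branch 1 (R+jX_L): Z₁ = 3500 + j2190 Ω, |Z₁| = 4130 Ω
Branch 2 (−jX_C): Z₂ = −j3820 Ω
Parallel: Z = Z₁Z₂/(Z₁+Z₂), |Z| = 4080 Ω, ∠Z = -33.0°
I = V/|Z| = 130/4080 = 31.8 mA

31.8 mA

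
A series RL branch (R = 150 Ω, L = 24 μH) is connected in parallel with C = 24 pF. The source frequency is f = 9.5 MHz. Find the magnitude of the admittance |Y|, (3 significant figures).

ω = 2πf = 5.969e+07 rad/s
X_L = ωL = 1430 Ω
X_C = 1/(ωC) = 698 Ω
Branch 1 (R+jX_L): Z₁ = 150 + j1430 Ω, |Z₁| = 1440 Ω
Branch 2 (−jX_C): Z₂ = −j698 Ω
Parallel: Z = Z₁Z₂/(Z₁+Z₂), |Z| = 1340 Ω, ∠Z = -84.4°
|Y| = 1/|Z| = 746 μS

746 μS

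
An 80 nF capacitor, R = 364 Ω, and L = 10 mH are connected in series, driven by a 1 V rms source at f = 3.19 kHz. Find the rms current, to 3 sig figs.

1.79 mA

ω = 2πf = 20040 rad/s
X_L = ωL = 200 Ω
X_C = 1/(ωC) = 624 Ω
Net reactance X = X_L − X_C = -423 Ω
Z = 364 − j423 Ω
|Z| = √(364² + 423²) = 558 Ω
I = V/|Z| = 1/558 = 1.79 mA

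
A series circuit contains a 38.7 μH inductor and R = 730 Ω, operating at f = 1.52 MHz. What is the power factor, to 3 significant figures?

0.892

ω = 2πf = 9.55e+06 rad/s
X_L = ωL = 370 Ω
Z = 730 + j370 Ω
|Z| = √(730² + 370²) = 818 Ω
∠Z = arctan(370/730) = 26.9°
cos φ = cos(26.9°) = 0.892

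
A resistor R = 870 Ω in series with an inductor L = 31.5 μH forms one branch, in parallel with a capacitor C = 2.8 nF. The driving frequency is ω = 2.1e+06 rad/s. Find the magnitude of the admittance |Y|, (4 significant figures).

X_L = ωL = 66.15 Ω
X_C = 1/(ωC) = 170.1 Ω
Branch 1 (R+jX_L): Z₁ = 870.0 + j66.15 Ω, |Z₁| = 872.5 Ω
Branch 2 (−jX_C): Z₂ = −j170.1 Ω
Parallel: Z = Z₁Z₂/(Z₁+Z₂), |Z| = 169.4 Ω, ∠Z = -78.84°
|Y| = 1/|Z| = 5.905 mS

5.905 mS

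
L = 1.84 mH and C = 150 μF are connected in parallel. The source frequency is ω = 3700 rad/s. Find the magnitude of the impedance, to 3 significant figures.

2.45 Ω

X_L = ωL = 6.81 Ω
X_C = 1/(ωC) = 1.80 Ω
Parallel: admittances add. Y = 1/(jωL) + jωC
Y = (0 + j0.408) S
|Y| = 0.408 S → |Z| = 1/|Y| = 2.45 Ω, ∠Z = −∠Y = -90.0°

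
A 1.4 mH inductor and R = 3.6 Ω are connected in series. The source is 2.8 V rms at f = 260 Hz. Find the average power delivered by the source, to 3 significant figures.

ω = 2πf = 1634 rad/s
X_L = ωL = 2.29 Ω
Z = 3.60 + j2.29 Ω
|Z| = √(3.60² + 2.29²) = 4.27 Ω
∠Z = arctan(2.29/3.60) = 32.4°
I = V/|Z| = 656 mA
P = VI cos φ = 2.8 × 0.656 × cos(32.4°) = 1.55 W

1.55 W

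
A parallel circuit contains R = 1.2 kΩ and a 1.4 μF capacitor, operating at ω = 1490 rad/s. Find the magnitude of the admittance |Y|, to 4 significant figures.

X_C = 1/(ωC) = 479.4 Ω
Parallel: admittances add. Y = 1/R + jωC
Y = (0.0008333 + j0.002086) S
|Y| = 0.002246 S → |Z| = 1/|Y| = 445.2 Ω, ∠Z = −∠Y = -68.22°

2.246 mS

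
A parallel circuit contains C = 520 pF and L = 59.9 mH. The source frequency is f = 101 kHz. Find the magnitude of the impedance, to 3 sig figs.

ω = 2πf = 634600 rad/s
X_L = ωL = 38000 Ω
X_C = 1/(ωC) = 3030 Ω
Parallel: admittances add. Y = 1/(jωL) + jωC
Y = (0 + j0.000304) S
|Y| = 0.000304 S → |Z| = 1/|Y| = 3290 Ω, ∠Z = −∠Y = -90.0°

3290 Ω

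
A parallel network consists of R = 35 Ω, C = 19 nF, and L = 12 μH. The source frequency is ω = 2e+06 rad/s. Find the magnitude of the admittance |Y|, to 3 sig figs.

28.8 mS

X_L = ωL = 24.0 Ω
X_C = 1/(ωC) = 26.3 Ω
Parallel: admittances add. Y = 1/R + 1/(jωL) + jωC
Y = (0.0286 − j0.00367) S
|Y| = 0.0288 S → |Z| = 1/|Y| = 34.7 Ω, ∠Z = −∠Y = 7.31°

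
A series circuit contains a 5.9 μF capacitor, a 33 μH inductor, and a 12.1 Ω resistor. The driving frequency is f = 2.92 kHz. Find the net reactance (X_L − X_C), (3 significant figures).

-8.63 Ω

ω = 2πf = 18350 rad/s
X_L = ωL = 0.605 Ω
X_C = 1/(ωC) = 9.24 Ω
X = 0.605 − 9.24 = -8.63 Ω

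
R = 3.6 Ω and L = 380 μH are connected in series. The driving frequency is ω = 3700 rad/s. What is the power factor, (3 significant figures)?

0.931

X_L = ωL = 1.41 Ω
Z = 3.60 + j1.41 Ω
|Z| = √(3.60² + 1.41²) = 3.86 Ω
∠Z = arctan(1.41/3.60) = 21.3°
cos φ = cos(21.3°) = 0.931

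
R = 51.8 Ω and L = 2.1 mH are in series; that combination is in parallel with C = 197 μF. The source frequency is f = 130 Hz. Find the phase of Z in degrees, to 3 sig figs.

-83.1°

ω = 2πf = 816.8 rad/s
X_L = ωL = 1.72 Ω
X_C = 1/(ωC) = 6.21 Ω
Branch 1 (R+jX_L): Z₁ = 51.8 + j1.72 Ω, |Z₁| = 51.8 Ω
Branch 2 (−jX_C): Z₂ = −j6.21 Ω
Parallel: Z = Z₁Z₂/(Z₁+Z₂), |Z| = 6.19 Ω, ∠Z = -83.1°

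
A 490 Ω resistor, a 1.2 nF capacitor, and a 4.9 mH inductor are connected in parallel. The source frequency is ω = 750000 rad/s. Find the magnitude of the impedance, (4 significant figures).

468.3 Ω

X_L = ωL = 3675 Ω
X_C = 1/(ωC) = 1111 Ω
Parallel: admittances add. Y = 1/R + 1/(jωL) + jωC
Y = (0.002041 + j0.0006279) S
|Y| = 0.002135 S → |Z| = 1/|Y| = 468.3 Ω, ∠Z = −∠Y = -17.10°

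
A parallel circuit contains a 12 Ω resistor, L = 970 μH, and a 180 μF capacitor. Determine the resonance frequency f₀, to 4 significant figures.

380.9 Hz

ω₀ = 1/√(LC) = 1/√(0.00097 × 0.00018) = 2393 rad/s
f₀ = ω₀/(2π) = 380.9 Hz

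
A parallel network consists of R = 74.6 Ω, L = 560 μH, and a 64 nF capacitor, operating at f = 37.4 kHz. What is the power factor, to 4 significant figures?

ω = 2πf = 235000 rad/s
X_L = ωL = 131.6 Ω
X_C = 1/(ωC) = 66.49 Ω
Parallel: admittances add. Y = 1/R + 1/(jωL) + jωC
Y = (0.01340 + j0.007440) S
|Y| = 0.01533 S → |Z| = 1/|Y| = 65.23 Ω, ∠Z = −∠Y = -29.03°
cos φ = cos(-29.03°) = 0.8743

0.8743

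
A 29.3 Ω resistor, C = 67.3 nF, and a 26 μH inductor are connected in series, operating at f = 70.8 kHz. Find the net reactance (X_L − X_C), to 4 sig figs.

-21.84 Ω

ω = 2πf = 444800 rad/s
X_L = ωL = 11.57 Ω
X_C = 1/(ωC) = 33.40 Ω
X = 11.57 − 33.40 = -21.84 Ω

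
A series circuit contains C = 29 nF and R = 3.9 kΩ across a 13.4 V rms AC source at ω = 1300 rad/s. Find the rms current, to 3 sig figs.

X_C = 1/(ωC) = 26500 Ω
Z = 3900 − j26500 Ω
|Z| = √(3900² + 26500²) = 26800 Ω
I = V/|Z| = 13.4/26800 = 500 μA

500 μA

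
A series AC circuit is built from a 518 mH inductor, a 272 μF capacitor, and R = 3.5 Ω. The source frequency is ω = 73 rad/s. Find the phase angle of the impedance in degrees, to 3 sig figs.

X_L = ωL = 37.8 Ω
X_C = 1/(ωC) = 50.4 Ω
Net reactance X = X_L − X_C = -12.5 Ω
Z = 3.50 − j12.5 Ω
|Z| = √(3.50² + 12.5²) = 13.0 Ω
∠Z = arctan(-12.5/3.50) = -74.4°

-74.4°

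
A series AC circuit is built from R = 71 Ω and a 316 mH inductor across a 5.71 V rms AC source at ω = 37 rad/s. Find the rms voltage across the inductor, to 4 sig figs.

0.9278 V

X_L = ωL = 11.69 Ω
Z = 71.00 + j11.69 Ω
|Z| = √(71.00² + 11.69²) = 71.96 Ω
I = V/|Z| = 79.35 mA
V_L = I·|Z_L| = 0.07935 × 11.69 = 0.9278 V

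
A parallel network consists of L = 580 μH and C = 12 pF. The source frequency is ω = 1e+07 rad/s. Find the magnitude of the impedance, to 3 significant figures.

X_L = ωL = 5800 Ω
X_C = 1/(ωC) = 8330 Ω
Parallel: admittances add. Y = 1/(jωL) + jωC
Y = (0 − j5.24e-05) S
|Y| = 5.24e-05 S → |Z| = 1/|Y| = 19100 Ω, ∠Z = −∠Y = 90.0°

19100 Ω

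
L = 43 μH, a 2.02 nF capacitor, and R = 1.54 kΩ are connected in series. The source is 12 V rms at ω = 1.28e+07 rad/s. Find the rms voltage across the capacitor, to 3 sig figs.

X_L = ωL = 550 Ω
X_C = 1/(ωC) = 38.7 Ω
Net reactance X = X_L − X_C = 512 Ω
Z = 1540 + j512 Ω
|Z| = √(1540² + 512²) = 1620 Ω
I = V/|Z| = 7.39 mA
V_C = I·|Z_C| = 0.00739 × 38.7 = 0.286 V

0.286 V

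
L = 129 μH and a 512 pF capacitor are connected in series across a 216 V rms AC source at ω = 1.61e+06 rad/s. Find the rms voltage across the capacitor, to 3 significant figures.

261 V

X_L = ωL = 208 Ω
X_C = 1/(ωC) = 1210 Ω
Net reactance X = X_L − X_C = -1010 Ω
Z = − j1010 Ω
|Z| = √(0² + 1010²) = 1010 Ω
I = V/|Z| = 215 mA
V_C = I·|Z_C| = 0.215 × 1210 = 261 V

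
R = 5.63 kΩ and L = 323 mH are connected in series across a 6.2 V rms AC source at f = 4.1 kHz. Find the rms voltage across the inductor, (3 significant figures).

ω = 2πf = 25760 rad/s
X_L = ωL = 8320 Ω
Z = 5630 + j8320 Ω
|Z| = √(5630² + 8320²) = 10000 Ω
I = V/|Z| = 617 μA
V_L = I·|Z_L| = 0.000617 × 8320 = 5.14 V

5.14 V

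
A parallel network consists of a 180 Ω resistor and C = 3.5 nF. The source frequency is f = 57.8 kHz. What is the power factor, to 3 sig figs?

ω = 2πf = 363200 rad/s
X_C = 1/(ωC) = 787 Ω
Parallel: admittances add. Y = 1/R + jωC
Y = (0.00556 + j0.00127) S
|Y| = 0.00570 S → |Z| = 1/|Y| = 175 Ω, ∠Z = −∠Y = -12.9°
cos φ = cos(-12.9°) = 0.975

0.975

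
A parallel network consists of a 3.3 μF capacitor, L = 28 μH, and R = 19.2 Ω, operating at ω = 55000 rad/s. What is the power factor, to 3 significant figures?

X_L = ωL = 1.54 Ω
X_C = 1/(ωC) = 5.51 Ω
Parallel: admittances add. Y = 1/R + 1/(jωL) + jωC
Y = (0.0521 − j0.468) S
|Y| = 0.471 S → |Z| = 1/|Y| = 2.12 Ω, ∠Z = −∠Y = 83.6°
cos φ = cos(83.6°) = 0.111

0.111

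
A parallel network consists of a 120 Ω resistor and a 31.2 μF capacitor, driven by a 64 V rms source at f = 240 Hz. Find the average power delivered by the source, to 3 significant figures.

ω = 2πf = 1508 rad/s
X_C = 1/(ωC) = 21.3 Ω
Parallel: admittances add. Y = 1/R + jωC
Y = (0.00833 + j0.0470) S
|Y| = 0.0478 S → |Z| = 1/|Y| = 20.9 Ω, ∠Z = −∠Y = -80.0°
I = V/|Z| = 3.06 A
P = VI cos φ = 64 × 3.06 × cos(-80.0°) = 34.1 W

34.1 W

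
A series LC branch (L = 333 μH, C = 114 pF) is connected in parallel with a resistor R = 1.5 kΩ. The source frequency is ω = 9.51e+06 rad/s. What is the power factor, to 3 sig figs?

X_L = ωL = 3170 Ω
X_C = 1/(ωC) = 922 Ω
Branch 1: Z₁ = R = 1500 Ω
Branch 2 (series LC): Z₂ = j(X_L − X_C) = j2240 Ω
Parallel: Z = Z₁Z₂/(Z₁+Z₂), |Z| = 1250 Ω, ∠Z = 33.8°
cos φ = cos(33.8°) = 0.831

0.831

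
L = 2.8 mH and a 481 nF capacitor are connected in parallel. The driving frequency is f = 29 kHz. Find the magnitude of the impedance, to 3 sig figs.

11.7 Ω

ω = 2πf = 182200 rad/s
X_L = ωL = 510 Ω
X_C = 1/(ωC) = 11.4 Ω
Parallel: admittances add. Y = 1/(jωL) + jωC
Y = (0 + j0.0857) S
|Y| = 0.0857 S → |Z| = 1/|Y| = 11.7 Ω, ∠Z = −∠Y = -90.0°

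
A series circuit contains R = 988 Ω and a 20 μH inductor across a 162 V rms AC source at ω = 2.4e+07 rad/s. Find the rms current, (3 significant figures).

147 mA

X_L = ωL = 480 Ω
Z = 988 + j480 Ω
|Z| = √(988² + 480²) = 1100 Ω
I = V/|Z| = 162/1100 = 147 mA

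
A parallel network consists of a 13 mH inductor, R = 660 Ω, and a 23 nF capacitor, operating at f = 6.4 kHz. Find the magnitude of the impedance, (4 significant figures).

ω = 2πf = 40210 rad/s
X_L = ωL = 522.8 Ω
X_C = 1/(ωC) = 1081 Ω
Parallel: admittances add. Y = 1/R + 1/(jωL) + jωC
Y = (0.001515 − j0.0009880) S
|Y| = 0.001809 S → |Z| = 1/|Y| = 552.8 Ω, ∠Z = −∠Y = 33.11°

552.8 Ω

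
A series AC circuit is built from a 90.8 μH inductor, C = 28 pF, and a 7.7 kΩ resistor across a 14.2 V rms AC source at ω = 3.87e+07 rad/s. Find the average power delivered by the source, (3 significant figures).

X_L = ωL = 3510 Ω
X_C = 1/(ωC) = 923 Ω
Net reactance X = X_L − X_C = 2590 Ω
Z = 7700 + j2590 Ω
|Z| = √(7700² + 2590²) = 8120 Ω
∠Z = arctan(2590/7700) = 18.6°
I = V/|Z| = 1.75 mA
P = VI cos φ = 14.2 × 0.00175 × cos(18.6°) = 23.5 mW

23.5 mW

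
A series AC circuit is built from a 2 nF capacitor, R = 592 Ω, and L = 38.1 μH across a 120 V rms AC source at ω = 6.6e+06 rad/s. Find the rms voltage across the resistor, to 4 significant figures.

115.0 V

X_L = ωL = 251.5 Ω
X_C = 1/(ωC) = 75.76 Ω
Net reactance X = X_L − X_C = 175.7 Ω
Z = 592.0 + j175.7 Ω
|Z| = √(592.0² + 175.7²) = 617.5 Ω
I = V/|Z| = 194.3 mA
V_R = I·|Z_R| = 0.1943 × 592.0 = 115.0 V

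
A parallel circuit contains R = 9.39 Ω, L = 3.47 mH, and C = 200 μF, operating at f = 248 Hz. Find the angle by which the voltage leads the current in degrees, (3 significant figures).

-50.0°

ω = 2πf = 1558 rad/s
X_L = ωL = 5.41 Ω
X_C = 1/(ωC) = 3.21 Ω
Parallel: admittances add. Y = 1/R + 1/(jωL) + jωC
Y = (0.106 + j0.127) S
|Y| = 0.166 S → |Z| = 1/|Y| = 6.04 Ω, ∠Z = −∠Y = -50.0°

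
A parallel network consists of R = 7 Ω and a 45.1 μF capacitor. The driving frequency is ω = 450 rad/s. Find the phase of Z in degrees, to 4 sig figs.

X_C = 1/(ωC) = 49.27 Ω
Parallel: admittances add. Y = 1/R + jωC
Y = (0.1429 + j0.02030) S
|Y| = 0.1443 S → |Z| = 1/|Y| = 6.930 Ω, ∠Z = −∠Y = -8.086°

-8.086°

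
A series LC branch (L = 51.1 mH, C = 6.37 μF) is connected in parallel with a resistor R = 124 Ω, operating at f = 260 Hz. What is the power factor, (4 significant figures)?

ω = 2πf = 1634 rad/s
X_L = ωL = 83.48 Ω
X_C = 1/(ωC) = 96.10 Ω
Branch 1: Z₁ = R = 124.0 Ω
Branch 2 (series LC): Z₂ = j(X_L − X_C) = −j12.62 Ω
Parallel: Z = Z₁Z₂/(Z₁+Z₂), |Z| = 12.55 Ω, ∠Z = -84.19°
cos φ = cos(-84.19°) = 0.1012

0.1012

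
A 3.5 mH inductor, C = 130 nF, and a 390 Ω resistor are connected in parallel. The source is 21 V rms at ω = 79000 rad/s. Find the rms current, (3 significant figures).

X_L = ωL = 276 Ω
X_C = 1/(ωC) = 97.4 Ω
Parallel: admittances add. Y = 1/R + 1/(jωL) + jωC
Y = (0.00256 + j0.00665) S
|Y| = 0.00713 S → |Z| = 1/|Y| = 140 Ω, ∠Z = −∠Y = -68.9°
I = V/|Z| = 21/140 = 150 mA

150 mA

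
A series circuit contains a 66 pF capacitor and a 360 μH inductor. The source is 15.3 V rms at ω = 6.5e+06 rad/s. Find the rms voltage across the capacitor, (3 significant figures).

X_L = ωL = 2340 Ω
X_C = 1/(ωC) = 2330 Ω
Net reactance X = X_L − X_C = 9.00 Ω
Z = j9.00 Ω
|Z| = √(0² + 9.00²) = 9.00 Ω
I = V/|Z| = 1.70 A
V_C = I·|Z_C| = 1.70 × 2330 = 3960 V

3960 V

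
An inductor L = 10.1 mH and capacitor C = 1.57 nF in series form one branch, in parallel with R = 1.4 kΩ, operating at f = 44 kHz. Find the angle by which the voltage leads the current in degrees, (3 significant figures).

70.8°

ω = 2πf = 276500 rad/s
X_L = ωL = 2790 Ω
X_C = 1/(ωC) = 2300 Ω
Branch 1: Z₁ = R = 1400 Ω
Branch 2 (series LC): Z₂ = j(X_L − X_C) = j488 Ω
Parallel: Z = Z₁Z₂/(Z₁+Z₂), |Z| = 461 Ω, ∠Z = 70.8°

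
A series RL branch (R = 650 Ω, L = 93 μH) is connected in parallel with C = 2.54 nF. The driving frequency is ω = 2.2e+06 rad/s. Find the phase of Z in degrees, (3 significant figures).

-74.8°

X_L = ωL = 205 Ω
X_C = 1/(ωC) = 179 Ω
Branch 1 (R+jX_L): Z₁ = 650 + j205 Ω, |Z₁| = 681 Ω
Branch 2 (−jX_C): Z₂ = −j179 Ω
Parallel: Z = Z₁Z₂/(Z₁+Z₂), |Z| = 187 Ω, ∠Z = -74.8°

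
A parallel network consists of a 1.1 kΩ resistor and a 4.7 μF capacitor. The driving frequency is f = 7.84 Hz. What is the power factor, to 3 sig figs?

ω = 2πf = 49.26 rad/s
X_C = 1/(ωC) = 4320 Ω
Parallel: admittances add. Y = 1/R + jωC
Y = (0.000909 + j0.000232) S
|Y| = 0.000938 S → |Z| = 1/|Y| = 1070 Ω, ∠Z = −∠Y = -14.3°
cos φ = cos(-14.3°) = 0.969

0.969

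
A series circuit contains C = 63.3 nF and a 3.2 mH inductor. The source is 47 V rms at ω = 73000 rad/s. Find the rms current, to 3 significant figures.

X_L = ωL = 234 Ω
X_C = 1/(ωC) = 216 Ω
Net reactance X = X_L − X_C = 17.2 Ω
Z = j17.2 Ω
|Z| = √(0² + 17.2²) = 17.2 Ω
I = V/|Z| = 47/17.2 = 2.73 A

2.73 A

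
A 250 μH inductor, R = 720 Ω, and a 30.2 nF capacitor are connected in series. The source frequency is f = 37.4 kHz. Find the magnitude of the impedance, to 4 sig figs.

ω = 2πf = 235000 rad/s
X_L = ωL = 58.75 Ω
X_C = 1/(ωC) = 140.9 Ω
Net reactance X = X_L − X_C = -82.16 Ω
Z = 720.0 − j82.16 Ω
|Z| = √(720.0² + 82.16²) = 724.7 Ω

724.7 Ω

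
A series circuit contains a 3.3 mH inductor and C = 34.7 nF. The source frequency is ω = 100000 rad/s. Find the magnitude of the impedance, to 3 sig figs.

41.8 Ω

X_L = ωL = 330 Ω
X_C = 1/(ωC) = 288 Ω
Net reactance X = X_L − X_C = 41.8 Ω
Z = j41.8 Ω
|Z| = √(0² + 41.8²) = 41.8 Ω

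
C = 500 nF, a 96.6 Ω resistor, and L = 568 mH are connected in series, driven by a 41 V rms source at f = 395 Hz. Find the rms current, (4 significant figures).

67.05 mA

ω = 2πf = 2482 rad/s
X_L = ωL = 1410 Ω
X_C = 1/(ωC) = 805.8 Ω
Net reactance X = X_L − X_C = 603.8 Ω
Z = 96.60 + j603.8 Ω
|Z| = √(96.60² + 603.8²) = 611.5 Ω
I = V/|Z| = 41/611.5 = 67.05 mA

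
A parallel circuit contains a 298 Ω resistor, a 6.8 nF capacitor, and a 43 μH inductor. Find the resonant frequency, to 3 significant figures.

294 kHz

ω₀ = 1/√(LC) = 1/√(4.3e-05 × 6.8e-09) = 1.849e+06 rad/s
f₀ = ω₀/(2π) = 294 kHz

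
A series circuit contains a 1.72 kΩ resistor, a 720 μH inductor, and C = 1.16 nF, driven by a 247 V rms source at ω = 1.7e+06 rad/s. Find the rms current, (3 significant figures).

133 mA

X_L = ωL = 1220 Ω
X_C = 1/(ωC) = 507 Ω
Net reactance X = X_L − X_C = 717 Ω
Z = 1720 + j717 Ω
|Z| = √(1720² + 717²) = 1860 Ω
I = V/|Z| = 247/1860 = 133 mA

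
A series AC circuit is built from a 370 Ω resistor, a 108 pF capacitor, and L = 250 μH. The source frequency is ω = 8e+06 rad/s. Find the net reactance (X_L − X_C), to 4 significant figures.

X_L = ωL = 2000 Ω
X_C = 1/(ωC) = 1157 Ω
X = 2000 − 1157 = 842.6 Ω

842.6 Ω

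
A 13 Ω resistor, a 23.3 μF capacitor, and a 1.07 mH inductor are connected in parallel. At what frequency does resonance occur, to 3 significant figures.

1.01 kHz

ω₀ = 1/√(LC) = 1/√(0.00107 × 2.33e-05) = 6333 rad/s
f₀ = ω₀/(2π) = 1.01 kHz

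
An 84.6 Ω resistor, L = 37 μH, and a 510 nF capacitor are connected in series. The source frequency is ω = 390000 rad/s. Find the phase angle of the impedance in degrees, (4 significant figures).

X_L = ωL = 14.43 Ω
X_C = 1/(ωC) = 5.028 Ω
Net reactance X = X_L − X_C = 9.402 Ω
Z = 84.60 + j9.402 Ω
|Z| = √(84.60² + 9.402²) = 85.12 Ω
∠Z = arctan(9.402/84.60) = 6.342°

6.342°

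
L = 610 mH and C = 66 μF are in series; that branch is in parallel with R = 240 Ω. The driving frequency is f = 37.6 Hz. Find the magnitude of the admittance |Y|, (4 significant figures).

13.18 mS

ω = 2πf = 236.2 rad/s
X_L = ωL = 144.1 Ω
X_C = 1/(ωC) = 64.13 Ω
Branch 1: Z₁ = R = 240.0 Ω
Branch 2 (series LC): Z₂ = j(X_L − X_C) = j79.98 Ω
Parallel: Z = Z₁Z₂/(Z₁+Z₂), |Z| = 75.88 Ω, ∠Z = 71.57°
|Y| = 1/|Z| = 13.18 mS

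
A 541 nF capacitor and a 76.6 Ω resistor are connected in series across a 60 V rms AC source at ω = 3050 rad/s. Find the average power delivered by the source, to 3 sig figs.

X_C = 1/(ωC) = 606 Ω
Z = 76.6 − j606 Ω
|Z| = √(76.6² + 606²) = 611 Ω
∠Z = arctan(-606/76.6) = -82.8°
I = V/|Z| = 98.2 mA
P = VI cos φ = 60 × 0.0982 × cos(-82.8°) = 739 mW

739 mW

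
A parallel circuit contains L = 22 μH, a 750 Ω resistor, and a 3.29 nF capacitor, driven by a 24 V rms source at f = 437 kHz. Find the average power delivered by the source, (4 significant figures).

768.0 mW

ω = 2πf = 2.746e+06 rad/s
X_L = ωL = 60.41 Ω
X_C = 1/(ωC) = 110.7 Ω
Parallel: admittances add. Y = 1/R + 1/(jωL) + jωC
Y = (0.001333 − j0.007521) S
|Y| = 0.007638 S → |Z| = 1/|Y| = 130.9 Ω, ∠Z = −∠Y = 79.95°
I = V/|Z| = 183.3 mA
P = VI cos φ = 24 × 0.1833 × cos(79.95°) = 768.0 mW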